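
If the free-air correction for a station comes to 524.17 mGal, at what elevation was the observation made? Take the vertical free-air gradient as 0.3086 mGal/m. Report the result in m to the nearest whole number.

1699

h = 524.17 / 0.3086 = 1698.54 m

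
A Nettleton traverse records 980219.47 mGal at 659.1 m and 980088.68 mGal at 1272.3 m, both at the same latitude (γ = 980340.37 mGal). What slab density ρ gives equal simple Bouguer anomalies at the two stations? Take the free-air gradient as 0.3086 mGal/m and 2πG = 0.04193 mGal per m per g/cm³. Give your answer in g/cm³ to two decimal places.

2.27

Δg_obs = 980088.68 − 980219.47 = -130.79 mGal over Δh = 1272.3 − 659.1 = 613.2 m
Equal Bouguer anomalies ⇒ Δg_obs + (0.3086 − 0.04193ρ)·Δh = 0
0.3086 − 0.04193ρ = −Δg_obs/Δh = 0.21329
ρ = (0.3086 − 0.21329) / 0.04193 = 2.27 g/cm³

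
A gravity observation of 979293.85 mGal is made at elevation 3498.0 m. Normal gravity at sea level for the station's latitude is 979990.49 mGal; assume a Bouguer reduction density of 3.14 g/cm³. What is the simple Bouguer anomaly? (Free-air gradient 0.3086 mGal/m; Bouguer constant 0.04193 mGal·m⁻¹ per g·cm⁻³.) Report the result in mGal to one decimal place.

-77.7

Free-air correction = 0.3086 × 3498.0 = 1079.48 mGal
Free-air anomaly = 979293.85 − 979990.49 + (1079.48) = 382.84 mGal
Bouguer slab correction = 0.04193 × 3.14 × 3498.0 = 460.55 mGal
Simple Bouguer anomaly = 382.84 − (460.55) = -77.71 mGal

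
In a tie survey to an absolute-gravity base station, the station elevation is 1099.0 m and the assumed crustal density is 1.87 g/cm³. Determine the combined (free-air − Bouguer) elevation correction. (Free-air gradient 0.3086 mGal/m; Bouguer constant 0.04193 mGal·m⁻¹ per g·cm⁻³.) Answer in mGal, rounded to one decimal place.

Combined gradient = 0.3086 − 0.04193 × 1.87 = 0.2301909 mGal/m
Combined elevation correction = 0.2301909 × 1099.0 = 253.0 mGal

253.0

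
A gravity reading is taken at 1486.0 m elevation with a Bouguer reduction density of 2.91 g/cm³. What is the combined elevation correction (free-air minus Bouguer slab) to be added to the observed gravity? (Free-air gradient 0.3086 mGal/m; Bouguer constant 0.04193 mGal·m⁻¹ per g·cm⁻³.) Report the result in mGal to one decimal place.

Combined gradient = 0.3086 − 0.04193 × 2.91 = 0.1865837 mGal/m
Combined elevation correction = 0.1865837 × 1486.0 = 277.3 mGal

277.3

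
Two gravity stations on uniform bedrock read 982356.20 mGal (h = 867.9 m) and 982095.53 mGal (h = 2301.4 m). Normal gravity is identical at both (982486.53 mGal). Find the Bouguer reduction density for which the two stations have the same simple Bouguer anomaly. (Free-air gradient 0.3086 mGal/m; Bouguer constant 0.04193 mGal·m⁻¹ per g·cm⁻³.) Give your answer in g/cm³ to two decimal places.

3.02

Δg_obs = 982095.53 − 982356.20 = -260.67 mGal over Δh = 2301.4 − 867.9 = 1433.5 m
Equal Bouguer anomalies ⇒ Δg_obs + (0.3086 − 0.04193ρ)·Δh = 0
0.3086 − 0.04193ρ = −Δg_obs/Δh = 0.18184
ρ = (0.3086 − 0.18184) / 0.04193 = 3.02 g/cm³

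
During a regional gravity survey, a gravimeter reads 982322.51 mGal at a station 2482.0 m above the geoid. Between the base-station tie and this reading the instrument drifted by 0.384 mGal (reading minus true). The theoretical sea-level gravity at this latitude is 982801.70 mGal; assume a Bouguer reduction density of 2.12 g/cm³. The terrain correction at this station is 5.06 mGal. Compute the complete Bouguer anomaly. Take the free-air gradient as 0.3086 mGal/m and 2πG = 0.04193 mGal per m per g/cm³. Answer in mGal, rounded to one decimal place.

Drift-corrected reading = 982322.51 − (0.384) = 982322.126 mGal
Free-air correction = 0.3086 × 2482.0 = 765.95 mGal
Free-air anomaly = 982322.126 − 982801.70 + (765.95) = 286.376 mGal
Bouguer slab correction = 0.04193 × 2.12 × 2482.0 = 220.63 mGal
Simple Bouguer anomaly = 286.376 − (220.63) = 65.746 mGal
Complete Bouguer anomaly = 65.746 + 5.06 = 70.806 mGal

70.8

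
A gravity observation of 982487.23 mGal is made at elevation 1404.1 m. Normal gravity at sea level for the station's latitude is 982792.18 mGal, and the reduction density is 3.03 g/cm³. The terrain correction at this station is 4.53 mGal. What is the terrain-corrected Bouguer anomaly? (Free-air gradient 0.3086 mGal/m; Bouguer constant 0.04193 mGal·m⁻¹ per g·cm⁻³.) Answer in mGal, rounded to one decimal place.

-45.5

Free-air correction = 0.3086 × 1404.1 = 433.31 mGal
Free-air anomaly = 982487.23 − 982792.18 + (433.31) = 128.36 mGal
Bouguer slab correction = 0.04193 × 3.03 × 1404.1 = 178.39 mGal
Simple Bouguer anomaly = 128.36 − (178.39) = -50.03 mGal
Complete Bouguer anomaly = -50.03 + 4.53 = -45.50 mGal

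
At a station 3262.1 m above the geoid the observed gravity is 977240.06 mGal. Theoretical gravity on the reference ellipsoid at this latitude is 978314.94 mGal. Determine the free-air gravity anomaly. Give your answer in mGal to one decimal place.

-68.2

Free-air correction = 0.3086 × 3262.1 = 1006.68 mGal
Free-air anomaly = 977240.06 − 978314.94 + (1006.68) = -68.20 mGal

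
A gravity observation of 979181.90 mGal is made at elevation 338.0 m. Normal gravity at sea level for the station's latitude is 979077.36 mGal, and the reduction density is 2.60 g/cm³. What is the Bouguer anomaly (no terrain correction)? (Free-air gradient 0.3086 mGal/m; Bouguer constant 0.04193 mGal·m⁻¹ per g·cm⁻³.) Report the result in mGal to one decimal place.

Free-air correction = 0.3086 × 338.0 = 104.31 mGal
Free-air anomaly = 979181.90 − 979077.36 + (104.31) = 208.85 mGal
Bouguer slab correction = 0.04193 × 2.60 × 338.0 = 36.85 mGal
Simple Bouguer anomaly = 208.85 − (36.85) = 172.00 mGal

172.0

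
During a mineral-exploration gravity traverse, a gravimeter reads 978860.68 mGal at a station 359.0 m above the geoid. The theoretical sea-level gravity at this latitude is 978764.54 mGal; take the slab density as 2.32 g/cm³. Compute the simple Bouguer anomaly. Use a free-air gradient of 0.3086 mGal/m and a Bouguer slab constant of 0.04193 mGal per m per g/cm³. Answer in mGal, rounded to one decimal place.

Free-air correction = 0.3086 × 359.0 = 110.79 mGal
Free-air anomaly = 978860.68 − 978764.54 + (110.79) = 206.93 mGal
Bouguer slab correction = 0.04193 × 2.32 × 359.0 = 34.92 mGal
Simple Bouguer anomaly = 206.93 − (34.92) = 172.01 mGal

172.0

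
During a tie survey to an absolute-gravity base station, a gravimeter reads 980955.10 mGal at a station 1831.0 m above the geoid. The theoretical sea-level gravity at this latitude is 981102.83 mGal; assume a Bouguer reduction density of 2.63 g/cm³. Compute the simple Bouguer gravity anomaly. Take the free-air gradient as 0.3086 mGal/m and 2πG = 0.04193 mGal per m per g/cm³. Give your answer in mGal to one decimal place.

215.4

Free-air correction = 0.3086 × 1831.0 = 565.05 mGal
Free-air anomaly = 980955.10 − 981102.83 + (565.05) = 417.32 mGal
Bouguer slab correction = 0.04193 × 2.63 × 1831.0 = 201.92 mGal
Simple Bouguer anomaly = 417.32 − (201.92) = 215.40 mGal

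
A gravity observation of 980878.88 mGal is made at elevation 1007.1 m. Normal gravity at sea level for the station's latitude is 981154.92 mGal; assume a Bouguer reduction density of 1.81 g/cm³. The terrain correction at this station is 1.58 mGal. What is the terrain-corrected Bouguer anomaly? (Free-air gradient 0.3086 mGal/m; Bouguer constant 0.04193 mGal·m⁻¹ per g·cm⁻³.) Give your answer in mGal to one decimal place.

-40.1

Free-air correction = 0.3086 × 1007.1 = 310.79 mGal
Free-air anomaly = 980878.88 − 981154.92 + (310.79) = 34.75 mGal
Bouguer slab correction = 0.04193 × 1.81 × 1007.1 = 76.43 mGal
Simple Bouguer anomaly = 34.75 − (76.43) = -41.68 mGal
Complete Bouguer anomaly = -41.68 + 1.58 = -40.10 mGal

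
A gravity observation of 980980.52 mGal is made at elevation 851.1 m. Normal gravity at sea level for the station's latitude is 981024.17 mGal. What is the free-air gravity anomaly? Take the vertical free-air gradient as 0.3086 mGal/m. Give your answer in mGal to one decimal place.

Free-air correction = 0.3086 × 851.1 = 262.65 mGal
Free-air anomaly = 980980.52 − 981024.17 + (262.65) = 219.00 mGal

219.0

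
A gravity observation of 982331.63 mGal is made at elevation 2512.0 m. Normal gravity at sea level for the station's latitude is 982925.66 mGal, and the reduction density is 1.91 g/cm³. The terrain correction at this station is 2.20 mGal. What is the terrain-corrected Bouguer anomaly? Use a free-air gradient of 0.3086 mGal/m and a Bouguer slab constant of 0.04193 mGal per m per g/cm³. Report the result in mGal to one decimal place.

-17.8

Free-air correction = 0.3086 × 2512.0 = 775.20 mGal
Free-air anomaly = 982331.63 − 982925.66 + (775.20) = 181.17 mGal
Bouguer slab correction = 0.04193 × 1.91 × 2512.0 = 201.18 mGal
Simple Bouguer anomaly = 181.17 − (201.18) = -20.01 mGal
Complete Bouguer anomaly = -20.01 + 2.20 = -17.81 mGal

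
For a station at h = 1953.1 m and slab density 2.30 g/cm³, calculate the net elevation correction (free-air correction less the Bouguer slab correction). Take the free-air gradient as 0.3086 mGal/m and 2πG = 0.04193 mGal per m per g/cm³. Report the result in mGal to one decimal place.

414.4

Combined gradient = 0.3086 − 0.04193 × 2.30 = 0.2121610 mGal/m
Combined elevation correction = 0.2121610 × 1953.1 = 414.4 mGal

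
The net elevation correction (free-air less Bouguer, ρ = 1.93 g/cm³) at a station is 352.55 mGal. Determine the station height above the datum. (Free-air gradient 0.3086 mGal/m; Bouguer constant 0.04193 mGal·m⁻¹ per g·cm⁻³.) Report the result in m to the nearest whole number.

1548

Combined gradient = 0.3086 − 0.04193 × 1.93 = 0.2276751 mGal/m
h = 352.55 / 0.2276751 = 1548.48 m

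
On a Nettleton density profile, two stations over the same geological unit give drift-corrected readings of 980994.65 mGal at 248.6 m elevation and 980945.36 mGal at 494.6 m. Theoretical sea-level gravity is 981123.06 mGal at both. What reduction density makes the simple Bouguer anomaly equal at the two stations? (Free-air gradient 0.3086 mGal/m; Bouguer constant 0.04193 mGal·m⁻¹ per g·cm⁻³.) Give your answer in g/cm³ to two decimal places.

Δg_obs = 980945.36 − 980994.65 = -49.29 mGal over Δh = 494.6 − 248.6 = 246.0 m
Equal Bouguer anomalies ⇒ Δg_obs + (0.3086 − 0.04193ρ)·Δh = 0
0.3086 − 0.04193ρ = −Δg_obs/Δh = 0.20037
ρ = (0.3086 − 0.20037) / 0.04193 = 2.58 g/cm³

2.58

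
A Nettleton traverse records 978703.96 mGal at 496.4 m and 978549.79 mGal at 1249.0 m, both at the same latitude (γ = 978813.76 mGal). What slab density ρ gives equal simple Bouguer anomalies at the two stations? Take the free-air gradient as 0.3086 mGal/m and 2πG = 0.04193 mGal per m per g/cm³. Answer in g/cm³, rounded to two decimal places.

2.47

Δg_obs = 978549.79 − 978703.96 = -154.17 mGal over Δh = 1249.0 − 496.4 = 752.6 m
Equal Bouguer anomalies ⇒ Δg_obs + (0.3086 − 0.04193ρ)·Δh = 0
0.3086 − 0.04193ρ = −Δg_obs/Δh = 0.20485
ρ = (0.3086 − 0.20485) / 0.04193 = 2.47 g/cm³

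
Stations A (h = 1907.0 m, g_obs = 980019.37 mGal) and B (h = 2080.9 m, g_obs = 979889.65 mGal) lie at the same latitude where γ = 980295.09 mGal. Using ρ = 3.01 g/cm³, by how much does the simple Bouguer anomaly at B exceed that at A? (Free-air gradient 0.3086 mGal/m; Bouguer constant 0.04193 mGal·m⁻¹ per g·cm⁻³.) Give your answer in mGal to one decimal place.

Δg_SB(A) = 980019.37 − 980295.09 + 0.3086×1907.0 − 0.04193×3.01×1907.0 = 72.10 mGal
Δg_SB(B) = 979889.65 − 980295.09 + 0.3086×2080.9 − 0.04193×3.01×2080.9 = -25.90 mGal
Difference = -25.90 − (72.10) = -98.00 mGal

-98.0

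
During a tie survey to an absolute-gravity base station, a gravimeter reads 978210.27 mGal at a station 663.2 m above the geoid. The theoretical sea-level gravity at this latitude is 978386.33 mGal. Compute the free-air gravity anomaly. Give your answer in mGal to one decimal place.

Free-air correction = 0.3086 × 663.2 = 204.66 mGal
Free-air anomaly = 978210.27 − 978386.33 + (204.66) = 28.60 mGal

28.6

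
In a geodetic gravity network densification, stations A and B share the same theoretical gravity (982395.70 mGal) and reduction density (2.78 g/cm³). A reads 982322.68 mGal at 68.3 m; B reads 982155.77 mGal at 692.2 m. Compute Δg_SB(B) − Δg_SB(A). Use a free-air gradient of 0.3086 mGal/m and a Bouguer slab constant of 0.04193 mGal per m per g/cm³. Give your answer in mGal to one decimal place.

-47.1

Δg_SB(A) = 982322.68 − 982395.70 + 0.3086×68.3 − 0.04193×2.78×68.3 = -59.90 mGal
Δg_SB(B) = 982155.77 − 982395.70 + 0.3086×692.2 − 0.04193×2.78×692.2 = -107.00 mGal
Difference = -107.00 − (-59.90) = -47.10 mGal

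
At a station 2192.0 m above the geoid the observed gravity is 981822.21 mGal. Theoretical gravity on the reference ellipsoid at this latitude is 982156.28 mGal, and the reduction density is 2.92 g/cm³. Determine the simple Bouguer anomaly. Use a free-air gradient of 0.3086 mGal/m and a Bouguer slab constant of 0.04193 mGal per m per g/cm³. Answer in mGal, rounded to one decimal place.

74.0

Free-air correction = 0.3086 × 2192.0 = 676.45 mGal
Free-air anomaly = 981822.21 − 982156.28 + (676.45) = 342.38 mGal
Bouguer slab correction = 0.04193 × 2.92 × 2192.0 = 268.38 mGal
Simple Bouguer anomaly = 342.38 − (268.38) = 74.00 mGal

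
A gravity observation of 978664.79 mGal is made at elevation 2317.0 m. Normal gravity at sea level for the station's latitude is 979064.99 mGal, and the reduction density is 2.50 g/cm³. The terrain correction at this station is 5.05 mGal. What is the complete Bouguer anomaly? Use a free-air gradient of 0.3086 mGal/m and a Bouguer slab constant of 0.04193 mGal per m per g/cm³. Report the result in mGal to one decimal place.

Free-air correction = 0.3086 × 2317.0 = 715.03 mGal
Free-air anomaly = 978664.79 − 979064.99 + (715.03) = 314.83 mGal
Bouguer slab correction = 0.04193 × 2.50 × 2317.0 = 242.88 mGal
Simple Bouguer anomaly = 314.83 − (242.88) = 71.95 mGal
Complete Bouguer anomaly = 71.95 + 5.05 = 77.00 mGal

77.0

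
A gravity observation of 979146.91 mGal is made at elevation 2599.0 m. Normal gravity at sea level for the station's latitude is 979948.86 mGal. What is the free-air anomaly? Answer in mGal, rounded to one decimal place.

0.1

Free-air correction = 0.3086 × 2599.0 = 802.05 mGal
Free-air anomaly = 979146.91 − 979948.86 + (802.05) = 0.10 mGal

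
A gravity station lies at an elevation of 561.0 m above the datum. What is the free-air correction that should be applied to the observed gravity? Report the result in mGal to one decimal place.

173.1

Free-air correction = 0.3086 × 561.0 = 173.1 mGal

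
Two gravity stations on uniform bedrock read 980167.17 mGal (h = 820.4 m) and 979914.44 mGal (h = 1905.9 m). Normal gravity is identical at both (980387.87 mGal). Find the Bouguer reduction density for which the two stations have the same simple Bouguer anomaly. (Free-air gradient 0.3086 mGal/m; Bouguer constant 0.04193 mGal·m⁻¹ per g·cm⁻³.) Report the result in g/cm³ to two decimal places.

Δg_obs = 979914.44 − 980167.17 = -252.73 mGal over Δh = 1905.9 − 820.4 = 1085.5 m
Equal Bouguer anomalies ⇒ Δg_obs + (0.3086 − 0.04193ρ)·Δh = 0
0.3086 − 0.04193ρ = −Δg_obs/Δh = 0.23282
ρ = (0.3086 − 0.23282) / 0.04193 = 1.81 g/cm³

1.81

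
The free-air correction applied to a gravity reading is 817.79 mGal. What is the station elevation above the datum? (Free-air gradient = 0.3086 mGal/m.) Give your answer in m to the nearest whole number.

h = 817.79 / 0.3086 = 2650.00 m

2650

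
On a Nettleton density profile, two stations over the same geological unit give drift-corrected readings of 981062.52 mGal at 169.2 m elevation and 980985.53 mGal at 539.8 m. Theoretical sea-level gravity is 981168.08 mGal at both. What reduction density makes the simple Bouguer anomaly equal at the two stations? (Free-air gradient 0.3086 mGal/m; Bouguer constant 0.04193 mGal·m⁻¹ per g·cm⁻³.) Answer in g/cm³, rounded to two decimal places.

2.41

Δg_obs = 980985.53 − 981062.52 = -76.99 mGal over Δh = 539.8 − 169.2 = 370.6 m
Equal Bouguer anomalies ⇒ Δg_obs + (0.3086 − 0.04193ρ)·Δh = 0
0.3086 − 0.04193ρ = −Δg_obs/Δh = 0.20774
ρ = (0.3086 − 0.20774) / 0.04193 = 2.41 g/cm³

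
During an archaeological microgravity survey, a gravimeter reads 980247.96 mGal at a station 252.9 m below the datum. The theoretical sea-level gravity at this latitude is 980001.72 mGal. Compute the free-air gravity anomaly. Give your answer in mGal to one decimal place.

168.2

Free-air correction = 0.3086 × -252.9 = -78.04 mGal
Free-air anomaly = 980247.96 − 980001.72 + (-78.04) = 168.20 mGal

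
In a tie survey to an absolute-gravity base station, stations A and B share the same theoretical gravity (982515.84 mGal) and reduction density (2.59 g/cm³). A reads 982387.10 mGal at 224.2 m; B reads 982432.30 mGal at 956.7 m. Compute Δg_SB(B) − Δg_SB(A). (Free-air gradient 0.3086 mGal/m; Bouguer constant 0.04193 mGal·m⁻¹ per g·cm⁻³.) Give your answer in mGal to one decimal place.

Δg_SB(A) = 982387.10 − 982515.84 + 0.3086×224.2 − 0.04193×2.59×224.2 = -83.90 mGal
Δg_SB(B) = 982432.30 − 982515.84 + 0.3086×956.7 − 0.04193×2.59×956.7 = 107.80 mGal
Difference = 107.80 − (-83.90) = 191.70 mGal

191.7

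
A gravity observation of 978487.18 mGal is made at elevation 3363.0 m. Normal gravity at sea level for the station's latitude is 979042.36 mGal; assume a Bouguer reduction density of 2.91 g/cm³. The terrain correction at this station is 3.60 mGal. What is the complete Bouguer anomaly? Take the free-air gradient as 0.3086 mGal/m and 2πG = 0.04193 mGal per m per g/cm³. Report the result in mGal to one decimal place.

Free-air correction = 0.3086 × 3363.0 = 1037.82 mGal
Free-air anomaly = 978487.18 − 979042.36 + (1037.82) = 482.64 mGal
Bouguer slab correction = 0.04193 × 2.91 × 3363.0 = 410.34 mGal
Simple Bouguer anomaly = 482.64 − (410.34) = 72.30 mGal
Complete Bouguer anomaly = 72.30 + 3.60 = 75.90 mGal

75.9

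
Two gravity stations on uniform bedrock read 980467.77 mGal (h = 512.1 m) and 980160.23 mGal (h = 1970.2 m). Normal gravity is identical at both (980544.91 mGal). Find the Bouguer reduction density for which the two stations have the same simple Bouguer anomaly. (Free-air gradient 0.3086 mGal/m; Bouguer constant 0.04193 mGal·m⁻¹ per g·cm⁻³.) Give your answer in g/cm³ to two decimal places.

2.33

Δg_obs = 980160.23 − 980467.77 = -307.54 mGal over Δh = 1970.2 − 512.1 = 1458.1 m
Equal Bouguer anomalies ⇒ Δg_obs + (0.3086 − 0.04193ρ)·Δh = 0
0.3086 − 0.04193ρ = −Δg_obs/Δh = 0.21092
ρ = (0.3086 − 0.21092) / 0.04193 = 2.33 g/cm³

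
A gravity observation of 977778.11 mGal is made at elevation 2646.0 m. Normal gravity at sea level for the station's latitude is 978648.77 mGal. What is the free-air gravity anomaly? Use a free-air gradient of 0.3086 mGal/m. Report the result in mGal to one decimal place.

Free-air correction = 0.3086 × 2646.0 = 816.56 mGal
Free-air anomaly = 977778.11 − 978648.77 + (816.56) = -54.10 mGal

-54.1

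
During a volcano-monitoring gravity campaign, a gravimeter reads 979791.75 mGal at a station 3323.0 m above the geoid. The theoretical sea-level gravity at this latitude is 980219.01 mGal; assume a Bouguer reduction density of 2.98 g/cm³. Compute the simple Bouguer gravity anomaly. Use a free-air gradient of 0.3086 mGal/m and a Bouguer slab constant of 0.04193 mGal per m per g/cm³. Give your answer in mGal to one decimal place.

Free-air correction = 0.3086 × 3323.0 = 1025.48 mGal
Free-air anomaly = 979791.75 − 980219.01 + (1025.48) = 598.22 mGal
Bouguer slab correction = 0.04193 × 2.98 × 3323.0 = 415.21 mGal
Simple Bouguer anomaly = 598.22 − (415.21) = 183.01 mGal

183.0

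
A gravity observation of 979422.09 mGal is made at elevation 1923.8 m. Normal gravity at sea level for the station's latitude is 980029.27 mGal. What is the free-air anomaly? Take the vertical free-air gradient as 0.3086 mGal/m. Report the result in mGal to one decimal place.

-13.5

Free-air correction = 0.3086 × 1923.8 = 593.68 mGal
Free-air anomaly = 979422.09 − 980029.27 + (593.68) = -13.50 mGal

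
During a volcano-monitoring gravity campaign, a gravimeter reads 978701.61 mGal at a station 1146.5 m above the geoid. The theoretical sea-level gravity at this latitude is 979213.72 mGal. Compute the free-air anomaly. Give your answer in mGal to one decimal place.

-158.3

Free-air correction = 0.3086 × 1146.5 = 353.81 mGal
Free-air anomaly = 978701.61 − 979213.72 + (353.81) = -158.30 mGal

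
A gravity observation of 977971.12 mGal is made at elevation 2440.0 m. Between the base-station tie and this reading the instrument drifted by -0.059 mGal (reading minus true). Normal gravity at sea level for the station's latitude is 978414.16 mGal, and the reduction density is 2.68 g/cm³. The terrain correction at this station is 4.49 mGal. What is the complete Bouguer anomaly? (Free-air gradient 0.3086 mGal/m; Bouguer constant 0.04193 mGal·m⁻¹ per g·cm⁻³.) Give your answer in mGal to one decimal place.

40.3

Drift-corrected reading = 977971.12 − (-0.059) = 977971.179 mGal
Free-air correction = 0.3086 × 2440.0 = 752.98 mGal
Free-air anomaly = 977971.179 − 978414.16 + (752.98) = 309.999 mGal
Bouguer slab correction = 0.04193 × 2.68 × 2440.0 = 274.19 mGal
Simple Bouguer anomaly = 309.999 − (274.19) = 35.809 mGal
Complete Bouguer anomaly = 35.809 + 4.49 = 40.299 mGal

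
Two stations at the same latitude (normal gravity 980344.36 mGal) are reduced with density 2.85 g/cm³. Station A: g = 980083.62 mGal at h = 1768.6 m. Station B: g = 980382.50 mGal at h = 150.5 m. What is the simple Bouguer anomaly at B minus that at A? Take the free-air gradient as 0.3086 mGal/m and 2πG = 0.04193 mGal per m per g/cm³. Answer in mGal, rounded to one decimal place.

-7.1

Δg_SB(A) = 980083.62 − 980344.36 + 0.3086×1768.6 − 0.04193×2.85×1768.6 = 73.70 mGal
Δg_SB(B) = 980382.50 − 980344.36 + 0.3086×150.5 − 0.04193×2.85×150.5 = 66.60 mGal
Difference = 66.60 − (73.70) = -7.10 mGal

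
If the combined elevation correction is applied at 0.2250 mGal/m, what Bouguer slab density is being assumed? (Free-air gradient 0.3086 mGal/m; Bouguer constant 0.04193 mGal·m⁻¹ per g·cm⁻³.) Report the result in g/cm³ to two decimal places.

1.99

0.2250 = 0.3086 − 0.04193 × ρ
ρ = (0.3086 − 0.2250) / 0.04193 = 1.99 g/cm³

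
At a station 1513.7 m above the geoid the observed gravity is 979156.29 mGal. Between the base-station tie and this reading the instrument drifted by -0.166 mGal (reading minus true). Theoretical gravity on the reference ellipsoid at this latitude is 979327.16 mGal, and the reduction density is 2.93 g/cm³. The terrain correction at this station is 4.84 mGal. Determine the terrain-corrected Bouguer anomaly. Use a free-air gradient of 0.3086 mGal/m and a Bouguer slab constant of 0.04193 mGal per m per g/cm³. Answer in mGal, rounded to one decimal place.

Drift-corrected reading = 979156.29 − (-0.166) = 979156.456 mGal
Free-air correction = 0.3086 × 1513.7 = 467.13 mGal
Free-air anomaly = 979156.456 − 979327.16 + (467.13) = 296.426 mGal
Bouguer slab correction = 0.04193 × 2.93 × 1513.7 = 185.97 mGal
Simple Bouguer anomaly = 296.426 − (185.97) = 110.456 mGal
Complete Bouguer anomaly = 110.456 + 4.84 = 115.296 mGal

115.3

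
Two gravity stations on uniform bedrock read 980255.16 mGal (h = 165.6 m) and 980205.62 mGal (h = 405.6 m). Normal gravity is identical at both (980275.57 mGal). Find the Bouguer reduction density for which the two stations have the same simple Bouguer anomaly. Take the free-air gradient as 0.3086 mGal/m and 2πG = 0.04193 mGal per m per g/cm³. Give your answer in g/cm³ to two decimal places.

Δg_obs = 980205.62 − 980255.16 = -49.54 mGal over Δh = 405.6 − 165.6 = 240.0 m
Equal Bouguer anomalies ⇒ Δg_obs + (0.3086 − 0.04193ρ)·Δh = 0
0.3086 − 0.04193ρ = −Δg_obs/Δh = 0.20642
ρ = (0.3086 − 0.20642) / 0.04193 = 2.44 g/cm³

2.44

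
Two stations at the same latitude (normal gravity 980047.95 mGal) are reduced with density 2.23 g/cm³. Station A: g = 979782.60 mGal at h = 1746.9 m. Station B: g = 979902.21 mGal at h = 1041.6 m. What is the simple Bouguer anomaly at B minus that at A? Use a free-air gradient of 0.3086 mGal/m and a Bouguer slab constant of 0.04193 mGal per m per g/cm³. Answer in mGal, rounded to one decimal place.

Δg_SB(A) = 979782.60 − 980047.95 + 0.3086×1746.9 − 0.04193×2.23×1746.9 = 110.40 mGal
Δg_SB(B) = 979902.21 − 980047.95 + 0.3086×1041.6 − 0.04193×2.23×1041.6 = 78.30 mGal
Difference = 78.30 − (110.40) = -32.10 mGal

-32.1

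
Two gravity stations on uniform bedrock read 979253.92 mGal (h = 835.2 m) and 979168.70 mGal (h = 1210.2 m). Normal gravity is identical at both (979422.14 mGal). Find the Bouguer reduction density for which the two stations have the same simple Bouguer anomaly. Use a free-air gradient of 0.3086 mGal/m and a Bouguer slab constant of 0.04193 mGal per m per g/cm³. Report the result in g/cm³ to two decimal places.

Δg_obs = 979168.70 − 979253.92 = -85.22 mGal over Δh = 1210.2 − 835.2 = 375.0 m
Equal Bouguer anomalies ⇒ Δg_obs + (0.3086 − 0.04193ρ)·Δh = 0
0.3086 − 0.04193ρ = −Δg_obs/Δh = 0.22725
ρ = (0.3086 − 0.22725) / 0.04193 = 1.94 g/cm³

1.94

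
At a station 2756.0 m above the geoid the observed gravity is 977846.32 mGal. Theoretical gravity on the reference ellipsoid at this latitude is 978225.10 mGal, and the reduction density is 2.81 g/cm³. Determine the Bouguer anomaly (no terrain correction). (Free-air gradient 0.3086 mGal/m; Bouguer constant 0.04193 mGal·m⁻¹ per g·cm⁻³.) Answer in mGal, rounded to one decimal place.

147.0

Free-air correction = 0.3086 × 2756.0 = 850.50 mGal
Free-air anomaly = 977846.32 − 978225.10 + (850.50) = 471.72 mGal
Bouguer slab correction = 0.04193 × 2.81 × 2756.0 = 324.72 mGal
Simple Bouguer anomaly = 471.72 − (324.72) = 147.00 mGal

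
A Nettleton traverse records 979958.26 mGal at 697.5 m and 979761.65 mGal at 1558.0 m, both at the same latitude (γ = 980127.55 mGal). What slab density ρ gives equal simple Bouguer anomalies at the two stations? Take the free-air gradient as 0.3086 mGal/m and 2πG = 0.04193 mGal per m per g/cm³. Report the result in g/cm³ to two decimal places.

Δg_obs = 979761.65 − 979958.26 = -196.61 mGal over Δh = 1558.0 − 697.5 = 860.5 m
Equal Bouguer anomalies ⇒ Δg_obs + (0.3086 − 0.04193ρ)·Δh = 0
0.3086 − 0.04193ρ = −Δg_obs/Δh = 0.22848
ρ = (0.3086 − 0.22848) / 0.04193 = 1.91 g/cm³

1.91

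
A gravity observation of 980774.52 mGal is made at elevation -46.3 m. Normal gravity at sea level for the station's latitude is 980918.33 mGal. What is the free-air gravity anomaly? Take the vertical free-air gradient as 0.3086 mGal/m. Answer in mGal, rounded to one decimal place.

Free-air correction = 0.3086 × -46.3 = -14.29 mGal
Free-air anomaly = 980774.52 − 980918.33 + (-14.29) = -158.10 mGal

-158.1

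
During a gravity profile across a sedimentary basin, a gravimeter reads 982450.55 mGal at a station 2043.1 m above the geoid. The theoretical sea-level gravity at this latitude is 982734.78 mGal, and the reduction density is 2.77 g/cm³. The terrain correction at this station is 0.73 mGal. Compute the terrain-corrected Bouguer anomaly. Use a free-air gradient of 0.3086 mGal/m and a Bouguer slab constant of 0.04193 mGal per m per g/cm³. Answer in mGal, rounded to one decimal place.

109.7

Free-air correction = 0.3086 × 2043.1 = 630.50 mGal
Free-air anomaly = 982450.55 − 982734.78 + (630.50) = 346.27 mGal
Bouguer slab correction = 0.04193 × 2.77 × 2043.1 = 237.30 mGal
Simple Bouguer anomaly = 346.27 − (237.30) = 108.97 mGal
Complete Bouguer anomaly = 108.97 + 0.73 = 109.70 mGal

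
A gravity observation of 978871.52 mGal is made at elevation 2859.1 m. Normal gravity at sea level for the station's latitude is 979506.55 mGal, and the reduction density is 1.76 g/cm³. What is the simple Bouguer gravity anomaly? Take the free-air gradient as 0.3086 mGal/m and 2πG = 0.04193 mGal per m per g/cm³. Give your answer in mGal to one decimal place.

Free-air correction = 0.3086 × 2859.1 = 882.32 mGal
Free-air anomaly = 978871.52 − 979506.55 + (882.32) = 247.29 mGal
Bouguer slab correction = 0.04193 × 1.76 × 2859.1 = 210.99 mGal
Simple Bouguer anomaly = 247.29 − (210.99) = 36.30 mGal

36.3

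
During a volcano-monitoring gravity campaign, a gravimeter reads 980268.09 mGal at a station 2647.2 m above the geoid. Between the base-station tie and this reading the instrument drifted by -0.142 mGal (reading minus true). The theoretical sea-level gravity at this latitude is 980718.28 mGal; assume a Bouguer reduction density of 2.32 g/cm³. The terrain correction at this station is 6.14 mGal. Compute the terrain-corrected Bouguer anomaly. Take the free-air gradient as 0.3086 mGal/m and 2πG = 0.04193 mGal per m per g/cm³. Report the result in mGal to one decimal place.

115.5

Drift-corrected reading = 980268.09 − (-0.142) = 980268.232 mGal
Free-air correction = 0.3086 × 2647.2 = 816.93 mGal
Free-air anomaly = 980268.232 − 980718.28 + (816.93) = 366.882 mGal
Bouguer slab correction = 0.04193 × 2.32 × 2647.2 = 257.51 mGal
Simple Bouguer anomaly = 366.882 − (257.51) = 109.372 mGal
Complete Bouguer anomaly = 109.372 + 6.14 = 115.512 mGal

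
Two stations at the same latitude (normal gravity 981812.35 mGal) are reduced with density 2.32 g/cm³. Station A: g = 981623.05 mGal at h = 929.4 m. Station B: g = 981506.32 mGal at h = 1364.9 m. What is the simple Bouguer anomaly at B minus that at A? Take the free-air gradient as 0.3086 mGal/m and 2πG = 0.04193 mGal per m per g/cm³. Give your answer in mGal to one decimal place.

Δg_SB(A) = 981623.05 − 981812.35 + 0.3086×929.4 − 0.04193×2.32×929.4 = 7.10 mGal
Δg_SB(B) = 981506.32 − 981812.35 + 0.3086×1364.9 − 0.04193×2.32×1364.9 = -17.60 mGal
Difference = -17.60 − (7.10) = -24.70 mGal

-24.7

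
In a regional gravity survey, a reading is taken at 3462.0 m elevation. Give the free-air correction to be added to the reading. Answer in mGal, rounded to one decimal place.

1068.4

Free-air correction = 0.3086 × 3462.0 = 1068.4 mGal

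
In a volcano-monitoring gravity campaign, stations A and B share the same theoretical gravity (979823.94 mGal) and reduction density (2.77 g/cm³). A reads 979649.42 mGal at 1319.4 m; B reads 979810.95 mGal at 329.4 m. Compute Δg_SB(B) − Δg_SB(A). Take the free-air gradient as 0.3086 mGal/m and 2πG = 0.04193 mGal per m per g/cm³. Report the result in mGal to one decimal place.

Δg_SB(A) = 979649.42 − 979823.94 + 0.3086×1319.4 − 0.04193×2.77×1319.4 = 79.40 mGal
Δg_SB(B) = 979810.95 − 979823.94 + 0.3086×329.4 − 0.04193×2.77×329.4 = 50.40 mGal
Difference = 50.40 − (79.40) = -29.00 mGal

-29.0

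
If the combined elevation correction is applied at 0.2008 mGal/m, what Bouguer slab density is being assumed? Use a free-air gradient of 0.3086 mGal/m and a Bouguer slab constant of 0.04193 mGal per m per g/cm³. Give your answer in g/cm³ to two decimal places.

2.57

0.2008 = 0.3086 − 0.04193 × ρ
ρ = (0.3086 − 0.2008) / 0.04193 = 2.57 g/cm³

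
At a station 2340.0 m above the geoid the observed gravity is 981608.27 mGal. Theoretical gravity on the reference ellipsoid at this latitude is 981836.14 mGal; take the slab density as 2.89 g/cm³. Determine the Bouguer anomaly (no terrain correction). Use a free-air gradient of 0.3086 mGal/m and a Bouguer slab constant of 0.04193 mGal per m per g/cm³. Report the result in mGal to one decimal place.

Free-air correction = 0.3086 × 2340.0 = 722.12 mGal
Free-air anomaly = 981608.27 − 981836.14 + (722.12) = 494.25 mGal
Bouguer slab correction = 0.04193 × 2.89 × 2340.0 = 283.56 mGal
Simple Bouguer anomaly = 494.25 − (283.56) = 210.69 mGal

210.7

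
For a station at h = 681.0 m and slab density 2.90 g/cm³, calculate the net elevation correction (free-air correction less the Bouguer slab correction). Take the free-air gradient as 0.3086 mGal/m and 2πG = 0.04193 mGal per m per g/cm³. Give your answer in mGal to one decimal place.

Combined gradient = 0.3086 − 0.04193 × 2.90 = 0.1870030 mGal/m
Combined elevation correction = 0.1870030 × 681.0 = 127.3 mGal

127.3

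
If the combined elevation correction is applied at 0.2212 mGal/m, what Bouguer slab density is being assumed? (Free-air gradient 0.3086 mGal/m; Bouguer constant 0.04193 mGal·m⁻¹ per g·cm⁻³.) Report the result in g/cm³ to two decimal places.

2.08

0.2212 = 0.3086 − 0.04193 × ρ
ρ = (0.3086 − 0.2212) / 0.04193 = 2.08 g/cm³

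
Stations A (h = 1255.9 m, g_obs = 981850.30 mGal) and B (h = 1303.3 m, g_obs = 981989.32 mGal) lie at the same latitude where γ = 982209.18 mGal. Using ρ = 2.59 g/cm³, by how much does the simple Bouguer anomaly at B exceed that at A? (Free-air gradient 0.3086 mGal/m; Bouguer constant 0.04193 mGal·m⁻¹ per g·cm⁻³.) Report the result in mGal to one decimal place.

148.5

Δg_SB(A) = 981850.30 − 982209.18 + 0.3086×1255.9 − 0.04193×2.59×1255.9 = -107.70 mGal
Δg_SB(B) = 981989.32 − 982209.18 + 0.3086×1303.3 − 0.04193×2.59×1303.3 = 40.80 mGal
Difference = 40.80 − (-107.70) = 148.50 mGal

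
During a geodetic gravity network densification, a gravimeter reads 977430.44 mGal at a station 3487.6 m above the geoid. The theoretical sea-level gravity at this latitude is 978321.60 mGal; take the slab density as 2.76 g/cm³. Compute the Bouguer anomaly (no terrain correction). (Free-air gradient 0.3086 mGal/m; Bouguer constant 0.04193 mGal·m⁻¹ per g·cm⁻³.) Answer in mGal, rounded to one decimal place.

-218.5

Free-air correction = 0.3086 × 3487.6 = 1076.27 mGal
Free-air anomaly = 977430.44 − 978321.60 + (1076.27) = 185.11 mGal
Bouguer slab correction = 0.04193 × 2.76 × 3487.6 = 403.61 mGal
Simple Bouguer anomaly = 185.11 − (403.61) = -218.50 mGal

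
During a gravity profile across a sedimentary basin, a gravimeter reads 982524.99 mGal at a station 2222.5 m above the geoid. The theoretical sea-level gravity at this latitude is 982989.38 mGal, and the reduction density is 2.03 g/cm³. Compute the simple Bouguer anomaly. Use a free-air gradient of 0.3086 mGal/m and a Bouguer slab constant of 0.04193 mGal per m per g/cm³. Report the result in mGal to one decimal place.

Free-air correction = 0.3086 × 2222.5 = 685.86 mGal
Free-air anomaly = 982524.99 − 982989.38 + (685.86) = 221.47 mGal
Bouguer slab correction = 0.04193 × 2.03 × 2222.5 = 189.17 mGal
Simple Bouguer anomaly = 221.47 − (189.17) = 32.30 mGal

32.3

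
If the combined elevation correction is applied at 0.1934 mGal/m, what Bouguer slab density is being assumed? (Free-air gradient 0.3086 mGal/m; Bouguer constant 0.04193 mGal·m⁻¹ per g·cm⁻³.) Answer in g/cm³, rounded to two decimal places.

0.1934 = 0.3086 − 0.04193 × ρ
ρ = (0.3086 − 0.1934) / 0.04193 = 2.75 g/cm³

2.75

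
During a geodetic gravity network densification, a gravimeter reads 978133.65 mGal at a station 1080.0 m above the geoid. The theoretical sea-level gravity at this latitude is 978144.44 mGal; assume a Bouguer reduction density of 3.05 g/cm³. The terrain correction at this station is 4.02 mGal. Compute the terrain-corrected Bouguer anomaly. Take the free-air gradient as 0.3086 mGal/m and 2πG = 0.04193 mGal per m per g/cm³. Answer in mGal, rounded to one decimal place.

Free-air correction = 0.3086 × 1080.0 = 333.29 mGal
Free-air anomaly = 978133.65 − 978144.44 + (333.29) = 322.50 mGal
Bouguer slab correction = 0.04193 × 3.05 × 1080.0 = 138.12 mGal
Simple Bouguer anomaly = 322.50 − (138.12) = 184.38 mGal
Complete Bouguer anomaly = 184.38 + 4.02 = 188.40 mGal

188.4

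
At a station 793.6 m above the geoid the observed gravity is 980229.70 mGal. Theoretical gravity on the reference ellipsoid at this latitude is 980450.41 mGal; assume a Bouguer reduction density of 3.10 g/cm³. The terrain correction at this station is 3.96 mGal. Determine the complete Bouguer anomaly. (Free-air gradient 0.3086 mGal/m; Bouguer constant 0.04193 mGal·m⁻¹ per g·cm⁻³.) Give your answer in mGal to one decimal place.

-75.0

Free-air correction = 0.3086 × 793.6 = 244.90 mGal
Free-air anomaly = 980229.70 − 980450.41 + (244.90) = 24.19 mGal
Bouguer slab correction = 0.04193 × 3.10 × 793.6 = 103.15 mGal
Simple Bouguer anomaly = 24.19 − (103.15) = -78.96 mGal
Complete Bouguer anomaly = -78.96 + 3.96 = -75.00 mGal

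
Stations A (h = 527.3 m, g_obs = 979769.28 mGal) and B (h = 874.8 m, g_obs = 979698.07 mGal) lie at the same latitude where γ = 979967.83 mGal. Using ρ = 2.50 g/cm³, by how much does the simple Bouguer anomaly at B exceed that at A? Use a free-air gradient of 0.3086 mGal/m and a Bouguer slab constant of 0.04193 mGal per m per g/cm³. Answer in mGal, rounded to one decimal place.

Δg_SB(A) = 979769.28 − 979967.83 + 0.3086×527.3 − 0.04193×2.50×527.3 = -91.10 mGal
Δg_SB(B) = 979698.07 − 979967.83 + 0.3086×874.8 − 0.04193×2.50×874.8 = -91.50 mGal
Difference = -91.50 − (-91.10) = -0.40 mGal

-0.4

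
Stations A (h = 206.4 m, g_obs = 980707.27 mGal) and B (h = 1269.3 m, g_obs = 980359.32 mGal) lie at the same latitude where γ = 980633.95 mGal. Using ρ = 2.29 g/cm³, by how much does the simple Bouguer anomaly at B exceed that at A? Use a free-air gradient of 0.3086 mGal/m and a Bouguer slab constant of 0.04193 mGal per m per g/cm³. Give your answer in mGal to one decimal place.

-122.0

Δg_SB(A) = 980707.27 − 980633.95 + 0.3086×206.4 − 0.04193×2.29×206.4 = 117.20 mGal
Δg_SB(B) = 980359.32 − 980633.95 + 0.3086×1269.3 − 0.04193×2.29×1269.3 = -4.80 mGal
Difference = -4.80 − (117.20) = -122.00 mGal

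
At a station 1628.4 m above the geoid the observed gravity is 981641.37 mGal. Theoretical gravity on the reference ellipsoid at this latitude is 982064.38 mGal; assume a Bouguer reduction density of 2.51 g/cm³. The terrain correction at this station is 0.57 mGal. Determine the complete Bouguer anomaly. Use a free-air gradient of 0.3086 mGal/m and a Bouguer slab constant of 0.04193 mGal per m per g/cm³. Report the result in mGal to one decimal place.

-91.3

Free-air correction = 0.3086 × 1628.4 = 502.52 mGal
Free-air anomaly = 981641.37 − 982064.38 + (502.52) = 79.51 mGal
Bouguer slab correction = 0.04193 × 2.51 × 1628.4 = 171.38 mGal
Simple Bouguer anomaly = 79.51 − (171.38) = -91.87 mGal
Complete Bouguer anomaly = -91.87 + 0.57 = -91.30 mGal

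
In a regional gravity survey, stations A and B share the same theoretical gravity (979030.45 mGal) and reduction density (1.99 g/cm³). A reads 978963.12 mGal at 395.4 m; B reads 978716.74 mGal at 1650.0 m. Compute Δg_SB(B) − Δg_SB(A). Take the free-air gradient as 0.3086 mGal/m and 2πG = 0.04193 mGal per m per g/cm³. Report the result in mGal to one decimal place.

36.1

Δg_SB(A) = 978963.12 − 979030.45 + 0.3086×395.4 − 0.04193×1.99×395.4 = 21.70 mGal
Δg_SB(B) = 978716.74 − 979030.45 + 0.3086×1650.0 − 0.04193×1.99×1650.0 = 57.80 mGal
Difference = 57.80 − (21.70) = 36.10 mGal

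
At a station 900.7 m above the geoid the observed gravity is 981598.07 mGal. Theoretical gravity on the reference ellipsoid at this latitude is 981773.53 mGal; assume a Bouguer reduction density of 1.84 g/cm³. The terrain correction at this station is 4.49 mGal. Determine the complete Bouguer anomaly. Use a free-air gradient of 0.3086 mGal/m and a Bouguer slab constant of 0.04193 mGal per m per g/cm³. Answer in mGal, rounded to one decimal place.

37.5

Free-air correction = 0.3086 × 900.7 = 277.96 mGal
Free-air anomaly = 981598.07 − 981773.53 + (277.96) = 102.50 mGal
Bouguer slab correction = 0.04193 × 1.84 × 900.7 = 69.49 mGal
Simple Bouguer anomaly = 102.50 − (69.49) = 33.01 mGal
Complete Bouguer anomaly = 33.01 + 4.49 = 37.50 mGal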